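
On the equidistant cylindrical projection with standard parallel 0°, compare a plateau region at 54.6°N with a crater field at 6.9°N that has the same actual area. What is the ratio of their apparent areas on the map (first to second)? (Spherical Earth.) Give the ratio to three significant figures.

For the equirectangular projection with φ₀ = 0 (plate carrée), h = 1 along meridians and k = sec φ along parallels.
Areal scale at 54.6°: h·k = 1.000 × 1.726 = 1.726.
Areal scale at 6.9°: h·k = 1.000 × 1.007 = 1.007.
Ratio = 1.726/1.007 ≈ 1.71.

1.71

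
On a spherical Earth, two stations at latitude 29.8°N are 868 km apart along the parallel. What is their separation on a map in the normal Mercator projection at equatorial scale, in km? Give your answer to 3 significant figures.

For Mercator, h = k = sec φ (a conformal cylindrical projection has a single point scale, 1/cos φ).
Along the parallel, k = sec 29.8° = 1/0.8678 = 1.152.
Map distance = 868 × 1.152 ≈ 1000 km.

1000 km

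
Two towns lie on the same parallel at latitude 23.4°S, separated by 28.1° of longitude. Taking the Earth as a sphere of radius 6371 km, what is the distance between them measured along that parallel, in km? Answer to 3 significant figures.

2870 km

Arc length along a parallel = R cos φ · Δλ (with Δλ in radians).
= 6371 × cos 23.4° × (28.1° × π/180) = 6371 × 0.9178 × 0.4904 ≈ 2870 km.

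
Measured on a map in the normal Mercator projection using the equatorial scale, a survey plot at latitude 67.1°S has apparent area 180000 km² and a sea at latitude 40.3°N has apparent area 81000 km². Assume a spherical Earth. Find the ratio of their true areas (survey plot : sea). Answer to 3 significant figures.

On Mercator the areal scale is sec²φ, so true area = apparent × cos²φ.
True area of survey plot: 180000 × cos²(67.1°) = 180000 × 0.1514 = 27260 km².
True area of sea: 81000 × cos²(40.3°) = 81000 × 0.5817 = 47110 km².
Ratio = 27260 / 47110 ≈ 0.578.

0.578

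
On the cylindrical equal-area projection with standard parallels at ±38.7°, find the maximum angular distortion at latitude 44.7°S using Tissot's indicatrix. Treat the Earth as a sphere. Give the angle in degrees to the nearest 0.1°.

10.7°

For cylindrical equal-area with standard parallel φ₀, h = cos φ / cos φ₀ and k = cos φ₀ / cos φ, so h·k = 1.
At 44.7°: h = 0.9108, k = 1.098; principal scales a = 1.098, b = 0.9108.
sin(ω/2) = (a − b)/(a + b) = 0.1872/2.009 = 0.09318, so ω = 2 arcsin(0.09318) ≈ 10.7°.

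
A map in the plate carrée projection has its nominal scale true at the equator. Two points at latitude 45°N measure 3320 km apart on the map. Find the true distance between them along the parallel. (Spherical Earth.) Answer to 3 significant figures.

2350 km

In the plate carrée (x = Rλ, y = Rφ), meridians are true-scale (h = 1) and parallels are stretched by k = sec φ.
Along the parallel at 45°, map distances are exaggerated by k = sec 45° = 1.414.
True distance = 3320 / 1.414 = 3320 × cos 45° ≈ 2350 km.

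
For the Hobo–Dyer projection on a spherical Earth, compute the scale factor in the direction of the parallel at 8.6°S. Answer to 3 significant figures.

0.802

The Hobo–Dyer projection is cylindrical equal-area with φ₀ = 37.5°. A cylindrical equal-area projection with standard parallel φ₀ has meridian scale h = cos φ / cos φ₀ and parallel scale k = cos φ₀ / cos φ (so areas are preserved, h·k = 1).
k = cos 37.5° / cos 8.6° = 0.7934/0.9888 = 0.8024.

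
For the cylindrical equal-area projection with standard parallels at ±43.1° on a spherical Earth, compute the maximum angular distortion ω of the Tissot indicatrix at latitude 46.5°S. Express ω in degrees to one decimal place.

6.8°

A cylindrical equal-area projection with standard parallel φ₀ has meridian scale h = cos φ / cos φ₀ and parallel scale k = cos φ₀ / cos φ (so areas are preserved, h·k = 1).
At 46.5°: h = 0.9427, k = 1.061; principal scales a = 1.061, b = 0.9427.
sin(ω/2) = (a − b)/(a + b) = 0.1180/2.003 = 0.05889, so ω = 2 arcsin(0.05889) ≈ 6.8°.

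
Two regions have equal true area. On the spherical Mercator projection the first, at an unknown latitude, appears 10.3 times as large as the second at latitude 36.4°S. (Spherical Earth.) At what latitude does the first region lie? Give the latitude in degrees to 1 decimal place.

Mercator areal scale is sec²φ, so apparent-area ratio = sec²φ₁ / sec²φ₂ = cos²φ₂ / cos²φ₁.
cos²φ₂ / cos²φ₁ = 10.3  ⇒  cos φ₁ = cos 36.4° / √10.3 = 0.8049/3.209 = 0.2508.
φ₁ = arccos(0.2508) ≈ 75.5°.

75.5°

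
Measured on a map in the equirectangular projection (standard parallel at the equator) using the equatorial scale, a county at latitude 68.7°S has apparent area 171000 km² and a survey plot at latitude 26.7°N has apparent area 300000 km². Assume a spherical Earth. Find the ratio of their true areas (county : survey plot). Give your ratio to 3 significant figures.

0.232

On the plate carrée, areal scale = h·k = 1 × sec φ, so true area = apparent × cos φ.
True area of county: 171000 × cos(68.7°) = 171000 × 0.3633 = 62120 km².
True area of survey plot: 300000 × cos(26.7°) = 300000 × 0.8934 = 268000 km².
Ratio = 62120 / 268000 ≈ 0.232.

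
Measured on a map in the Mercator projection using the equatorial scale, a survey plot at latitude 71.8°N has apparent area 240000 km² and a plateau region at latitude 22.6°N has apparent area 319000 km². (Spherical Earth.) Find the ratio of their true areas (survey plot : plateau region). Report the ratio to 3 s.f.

Mercator's areal exaggeration is sec²φ; hence true area = (apparent area) · cos²φ.
True area of survey plot: 240000 × cos²(71.8°) = 240000 × 0.09755 = 23410 km².
True area of plateau region: 319000 × cos²(22.6°) = 319000 × 0.8523 = 271900 km².
Ratio = 23410 / 271900 ≈ 0.0861.

0.0861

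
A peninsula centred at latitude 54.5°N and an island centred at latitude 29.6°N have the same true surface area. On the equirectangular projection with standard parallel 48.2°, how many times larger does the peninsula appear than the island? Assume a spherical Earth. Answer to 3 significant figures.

With standard parallel φ₀ = 48.2°, the equirectangular projection gives x = Rλ cos φ₀, y = Rφ, so h = 1 and k = cos 48.2° / cos φ.
Areal scale at 54.5°: h·k = 1.000 × 1.148 = 1.148.
Areal scale at 29.6°: h·k = 1.000 × 0.7666 = 0.7666.
Ratio = 1.148/0.7666 ≈ 1.50.

1.50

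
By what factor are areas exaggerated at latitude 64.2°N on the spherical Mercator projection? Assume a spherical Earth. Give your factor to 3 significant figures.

5.28

Mercator is conformal, so the point scale is isotropic: h = k = sec φ = 1/cos φ.
Areal scale = k² = sec²φ = 1/cos²(64.2°) = 1/0.4352² = 5.279.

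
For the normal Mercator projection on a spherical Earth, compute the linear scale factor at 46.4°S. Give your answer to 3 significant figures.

The Mercator projection is conformal; its linear scale factor is the same in every direction and equals sec φ = 1/cos φ.
k = 1/cos 46.4° = 1/0.6896 = 1.450.

1.45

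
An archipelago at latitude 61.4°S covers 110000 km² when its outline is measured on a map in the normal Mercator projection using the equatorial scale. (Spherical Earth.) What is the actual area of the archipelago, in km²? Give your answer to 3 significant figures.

The Mercator projection is conformal; its linear scale factor is the same in every direction and equals sec φ = 1/cos φ.
Areal scale = k² = sec²φ = 1/cos²(61.4°) = 1/0.4787² = 4.364.
True area = apparent / (areal scale) = 110000 / 4.364 ≈ 25200 km².

25200 km²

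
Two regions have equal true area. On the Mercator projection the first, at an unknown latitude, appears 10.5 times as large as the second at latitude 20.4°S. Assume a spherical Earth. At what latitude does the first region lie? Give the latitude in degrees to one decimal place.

For equal true areas on Mercator, apparent areas scale as sec²φ, so the ratio is cos²φ₂ / cos²φ₁.
cos²φ₂ / cos²φ₁ = 10.5  ⇒  cos φ₁ = cos 20.4° / √10.5 = 0.9373/3.240 = 0.2893.
φ₁ = arccos(0.2893) ≈ 73.2°.

73.2°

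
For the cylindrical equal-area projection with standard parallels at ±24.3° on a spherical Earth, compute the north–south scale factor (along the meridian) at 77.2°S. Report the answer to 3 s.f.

0.243

For cylindrical equal-area with standard parallel φ₀, h = cos φ / cos φ₀ and k = cos φ₀ / cos φ, so h·k = 1.
h = cos 77.2° / cos 24.3° = 0.2215/0.9114 = 0.2431.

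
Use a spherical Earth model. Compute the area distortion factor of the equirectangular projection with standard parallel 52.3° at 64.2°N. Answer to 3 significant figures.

1.41

With standard parallel φ₀ = 52.3°, the equirectangular projection gives x = Rλ cos φ₀, y = Rφ, so h = 1 and k = cos 52.3° / cos φ.
Areal scale = h·k = 1 × cos φ₀ / cos φ; at 64.2°, h = 1.000, k = 1.405, so h·k = 1.405.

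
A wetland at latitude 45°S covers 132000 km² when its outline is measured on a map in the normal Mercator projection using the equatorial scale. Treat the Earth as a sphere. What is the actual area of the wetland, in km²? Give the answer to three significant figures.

66000 km²

The Mercator projection is conformal; its linear scale factor is the same in every direction and equals sec φ = 1/cos φ.
Areal scale = k² = sec²φ = 1/cos²(45°) = 1/0.7071² = 2.000.
True area = apparent / (areal scale) = 132000 / 2.000 ≈ 66000 km².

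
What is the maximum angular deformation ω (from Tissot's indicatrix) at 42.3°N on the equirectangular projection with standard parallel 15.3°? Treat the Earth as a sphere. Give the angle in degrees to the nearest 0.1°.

In the equirectangular projection with standard parallel φ₀ = 15.3° (x = Rλ cos φ₀, y = Rφ), meridians are true-scale (h = 1) and the parallel scale is k = cos φ₀ / cos φ.
At 42.3°: h = 1.000, k = 1.304; principal scales a = 1.304, b = 1.000.
sin(ω/2) = (a − b)/(a + b) = 0.3041/2.304 = 0.1320, so ω = 2 arcsin(0.1320) ≈ 15.2°.

15.2°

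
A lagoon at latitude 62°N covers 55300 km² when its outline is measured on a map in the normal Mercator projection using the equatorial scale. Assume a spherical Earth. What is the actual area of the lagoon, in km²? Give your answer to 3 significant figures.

12200 km²

The Mercator projection is conformal; its linear scale factor is the same in every direction and equals sec φ = 1/cos φ.
Areal scale = k² = sec²φ = 1/cos²(62°) = 1/0.4695² = 4.537.
True area = apparent / (areal scale) = 55300 / 4.537 ≈ 12200 km².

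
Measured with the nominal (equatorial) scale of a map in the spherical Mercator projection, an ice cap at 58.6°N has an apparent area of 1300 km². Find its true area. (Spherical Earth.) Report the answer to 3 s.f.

353 km²

Mercator is conformal, so the point scale is isotropic: h = k = sec φ = 1/cos φ.
Areal scale = k² = sec²φ = 1/cos²(58.6°) = 1/0.5210² = 3.684.
True area = apparent / (areal scale) = 1300 / 3.684 ≈ 353 km².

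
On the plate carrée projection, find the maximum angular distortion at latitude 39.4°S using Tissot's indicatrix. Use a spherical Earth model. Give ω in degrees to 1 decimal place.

For the equirectangular projection with φ₀ = 0 (plate carrée), h = 1 along meridians and k = sec φ along parallels.
At 39.4°: h = 1.000, k = 1.294; principal scales a = 1.294, b = 1.000.
sin(ω/2) = (a − b)/(a + b) = 0.2941/2.294 = 0.1282, so ω = 2 arcsin(0.1282) ≈ 14.7°.

14.7°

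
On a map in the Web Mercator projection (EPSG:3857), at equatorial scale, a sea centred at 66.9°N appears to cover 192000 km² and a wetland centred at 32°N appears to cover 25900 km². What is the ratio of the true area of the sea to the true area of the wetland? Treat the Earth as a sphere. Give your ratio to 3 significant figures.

Since Mercator area scale is 1/cos²φ, the true area equals the apparent area multiplied by cos²φ.
True area of sea: 192000 × cos²(66.9°) = 192000 × 0.1539 = 29550 km².
True area of wetland: 25900 × cos²(32°) = 25900 × 0.7192 = 18630 km².
Ratio = 29550 / 18630 ≈ 1.59.

1.59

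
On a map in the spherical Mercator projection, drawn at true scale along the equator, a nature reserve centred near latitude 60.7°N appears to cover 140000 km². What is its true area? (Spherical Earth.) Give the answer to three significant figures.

Mercator is conformal, so the point scale is isotropic: h = k = sec φ = 1/cos φ.
Areal scale = k² = sec²φ = 1/cos²(60.7°) = 1/0.4894² = 4.175.
True area = apparent / (areal scale) = 140000 / 4.175 ≈ 33500 km².

33500 km²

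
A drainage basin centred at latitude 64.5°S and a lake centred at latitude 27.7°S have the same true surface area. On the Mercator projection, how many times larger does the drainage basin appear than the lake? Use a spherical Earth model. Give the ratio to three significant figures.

On Mercator, area is exaggerated by sec²φ = 1/cos²φ.
At 64.5°: sec²(64.5°) = 1/0.4305² = 5.395.
At 27.7°: sec²(27.7°) = 1/0.8854² = 1.276.
Ratio = 5.395/1.276 = cos²(27.7°)/cos²(64.5°) ≈ 4.23.

4.23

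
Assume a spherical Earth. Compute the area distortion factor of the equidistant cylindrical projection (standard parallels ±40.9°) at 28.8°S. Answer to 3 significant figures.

In the equirectangular projection with standard parallel φ₀ = 40.9° (x = Rλ cos φ₀, y = Rφ), meridians are true-scale (h = 1) and the parallel scale is k = cos φ₀ / cos φ.
Areal scale = h·k = 1 × cos φ₀ / cos φ; at 28.8°, h = 1.000, k = 0.8625, so h·k = 0.8625.

0.863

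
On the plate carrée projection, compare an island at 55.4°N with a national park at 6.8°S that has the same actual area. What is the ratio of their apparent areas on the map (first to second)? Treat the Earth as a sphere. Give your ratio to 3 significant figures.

In the plate carrée (x = Rλ, y = Rφ), meridians are true-scale (h = 1) and parallels are stretched by k = sec φ.
Areal scale at 55.4°: h·k = 1.000 × 1.761 = 1.761.
Areal scale at 6.8°: h·k = 1.000 × 1.007 = 1.007.
Ratio = 1.761/1.007 ≈ 1.75.

1.75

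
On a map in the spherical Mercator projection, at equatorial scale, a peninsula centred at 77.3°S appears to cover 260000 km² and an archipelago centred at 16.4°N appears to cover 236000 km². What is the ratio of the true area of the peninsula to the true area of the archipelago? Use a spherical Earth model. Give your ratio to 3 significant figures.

0.0579

Since Mercator area scale is 1/cos²φ, the true area equals the apparent area multiplied by cos²φ.
True area of peninsula: 260000 × cos²(77.3°) = 260000 × 0.04833 = 12570 km².
True area of archipelago: 236000 × cos²(16.4°) = 236000 × 0.9203 = 217200 km².
Ratio = 12570 / 217200 ≈ 0.0579.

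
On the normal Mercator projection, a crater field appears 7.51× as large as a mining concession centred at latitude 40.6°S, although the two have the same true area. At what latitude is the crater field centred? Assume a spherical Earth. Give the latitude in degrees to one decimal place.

On Mercator, (apparent₁)/(apparent₂) = sec²φ₁ / sec²φ₂ when true areas are equal.
cos²φ₂ / cos²φ₁ = 7.51  ⇒  cos φ₁ = cos 40.6° / √7.51 = 0.7593/2.740 = 0.2771.
φ₁ = arccos(0.2771) ≈ 73.9°.

73.9°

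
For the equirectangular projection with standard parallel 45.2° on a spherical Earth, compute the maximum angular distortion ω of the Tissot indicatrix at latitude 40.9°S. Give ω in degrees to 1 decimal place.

4.0°

The equidistant cylindrical projection with φ₀ = 45.2° has h = 1 (meridians true) and k = cos φ₀ / cos φ along parallels.
At 40.9°: h = 1.000, k = 0.9322; principal scales a = 1.000, b = 0.9322.
sin(ω/2) = (a − b)/(a + b) = 0.06776/1.932 = 0.03507, so ω = 2 arcsin(0.03507) ≈ 4.0°.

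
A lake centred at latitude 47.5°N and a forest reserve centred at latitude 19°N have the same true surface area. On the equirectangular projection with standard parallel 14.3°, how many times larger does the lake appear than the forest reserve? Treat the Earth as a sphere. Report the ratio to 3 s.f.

In the equirectangular projection with standard parallel φ₀ = 14.3° (x = Rλ cos φ₀, y = Rφ), meridians are true-scale (h = 1) and the parallel scale is k = cos φ₀ / cos φ.
Areal scale at 47.5°: h·k = 1.000 × 1.434 = 1.434.
Areal scale at 19°: h·k = 1.000 × 1.025 = 1.025.
Ratio = 1.434/1.025 ≈ 1.40.

1.40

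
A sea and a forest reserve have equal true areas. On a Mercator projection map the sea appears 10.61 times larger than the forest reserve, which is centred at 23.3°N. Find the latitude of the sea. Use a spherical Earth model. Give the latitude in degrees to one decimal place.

73.6°

Mercator areal scale is sec²φ, so apparent-area ratio = sec²φ₁ / sec²φ₂ = cos²φ₂ / cos²φ₁.
cos²φ₂ / cos²φ₁ = 10.61  ⇒  cos φ₁ = cos 23.3° / √10.61 = 0.9184/3.257 = 0.2820.
φ₁ = arccos(0.2820) ≈ 73.6°.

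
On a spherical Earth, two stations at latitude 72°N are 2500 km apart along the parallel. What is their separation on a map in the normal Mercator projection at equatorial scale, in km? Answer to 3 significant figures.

8090 km

The Mercator projection is conformal; its linear scale factor is the same in every direction and equals sec φ = 1/cos φ.
Along the parallel, k = sec 72° = 1/0.3090 = 3.236.
Map distance = 2500 × 3.236 ≈ 8090 km.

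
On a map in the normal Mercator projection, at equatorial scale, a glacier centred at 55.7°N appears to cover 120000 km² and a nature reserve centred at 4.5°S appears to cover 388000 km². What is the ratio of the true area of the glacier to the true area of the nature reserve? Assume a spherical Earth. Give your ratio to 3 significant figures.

0.0988

Mercator's areal exaggeration is sec²φ; hence true area = (apparent area) · cos²φ.
True area of glacier: 120000 × cos²(55.7°) = 120000 × 0.3176 = 38110 km².
True area of nature reserve: 388000 × cos²(4.5°) = 388000 × 0.9938 = 385600 km².
Ratio = 38110 / 385600 ≈ 0.0988.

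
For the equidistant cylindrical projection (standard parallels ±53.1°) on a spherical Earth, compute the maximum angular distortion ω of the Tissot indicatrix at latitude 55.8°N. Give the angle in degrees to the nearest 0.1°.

The equidistant cylindrical projection with φ₀ = 53.1° has h = 1 (meridians true) and k = cos φ₀ / cos φ along parallels.
At 55.8°: h = 1.000, k = 1.068; principal scales a = 1.068, b = 1.000.
sin(ω/2) = (a − b)/(a + b) = 0.06820/2.068 = 0.03298, so ω = 2 arcsin(0.03298) ≈ 3.8°.

3.8°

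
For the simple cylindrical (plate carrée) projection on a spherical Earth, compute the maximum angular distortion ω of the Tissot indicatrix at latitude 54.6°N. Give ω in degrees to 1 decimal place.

30.9°

For the equirectangular projection with φ₀ = 0 (plate carrée), h = 1 along meridians and k = sec φ along parallels.
At 54.6°: h = 1.000, k = 1.726; principal scales a = 1.726, b = 1.000.
sin(ω/2) = (a − b)/(a + b) = 0.7263/2.726 = 0.2664, so ω = 2 arcsin(0.2664) ≈ 30.9°.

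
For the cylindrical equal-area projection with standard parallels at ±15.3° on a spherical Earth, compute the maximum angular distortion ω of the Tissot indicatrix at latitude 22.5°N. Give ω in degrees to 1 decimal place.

4.9°

For cylindrical equal-area with standard parallel φ₀, h = cos φ / cos φ₀ and k = cos φ₀ / cos φ, so h·k = 1.
At 22.5°: h = 0.9578, k = 1.044; principal scales a = 1.044, b = 0.9578.
sin(ω/2) = (a − b)/(a + b) = 0.08620/2.002 = 0.04306, so ω = 2 arcsin(0.04306) ≈ 4.9°.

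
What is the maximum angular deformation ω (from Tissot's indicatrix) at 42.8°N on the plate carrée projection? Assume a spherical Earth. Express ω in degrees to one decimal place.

17.7°

For the equirectangular projection with φ₀ = 0 (plate carrée), h = 1 along meridians and k = sec φ along parallels.
At 42.8°: h = 1.000, k = 1.363; principal scales a = 1.363, b = 1.000.
sin(ω/2) = (a − b)/(a + b) = 0.3629/2.363 = 0.1536, so ω = 2 arcsin(0.1536) ≈ 17.7°.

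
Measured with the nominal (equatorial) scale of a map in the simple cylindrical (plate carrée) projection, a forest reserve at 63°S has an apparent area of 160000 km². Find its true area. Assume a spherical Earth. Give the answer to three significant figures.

Plate carrée maps x = Rλ, y = Rφ. The meridian scale is h = 1 and the parallel scale is k = 1/cos φ = sec φ.
Areal scale = h·k = 1 × sec φ; at 63°, h = 1.000, k = 2.203, so h·k = 2.203.
True area = apparent / (areal scale) = 160000 / 2.203 ≈ 72600 km².

72600 km²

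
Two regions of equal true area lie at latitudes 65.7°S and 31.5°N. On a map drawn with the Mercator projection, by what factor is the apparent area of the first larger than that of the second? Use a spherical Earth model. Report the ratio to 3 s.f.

Mercator areal scale is sec²φ.
At 65.7°: sec²(65.7°) = 1/0.4115² = 5.905.
At 31.5°: sec²(31.5°) = 1/0.8526² = 1.376.
Ratio = 5.905/1.376 = cos²(31.5°)/cos²(65.7°) ≈ 4.29.

4.29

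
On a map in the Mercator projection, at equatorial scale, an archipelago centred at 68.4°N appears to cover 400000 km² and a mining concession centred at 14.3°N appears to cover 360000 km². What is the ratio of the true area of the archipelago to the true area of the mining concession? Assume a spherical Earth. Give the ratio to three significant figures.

0.160

Since Mercator area scale is 1/cos²φ, the true area equals the apparent area multiplied by cos²φ.
True area of archipelago: 400000 × cos²(68.4°) = 400000 × 0.1355 = 54210 km².
True area of mining concession: 360000 × cos²(14.3°) = 360000 × 0.9390 = 338000 km².
Ratio = 54210 / 338000 ≈ 0.160.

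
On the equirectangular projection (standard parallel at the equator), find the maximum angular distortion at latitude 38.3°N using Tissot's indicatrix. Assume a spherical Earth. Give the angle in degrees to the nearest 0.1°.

13.9°

For the equirectangular projection with φ₀ = 0 (plate carrée), h = 1 along meridians and k = sec φ along parallels.
At 38.3°: h = 1.000, k = 1.274; principal scales a = 1.274, b = 1.000.
sin(ω/2) = (a − b)/(a + b) = 0.2742/2.274 = 0.1206, so ω = 2 arcsin(0.1206) ≈ 13.9°.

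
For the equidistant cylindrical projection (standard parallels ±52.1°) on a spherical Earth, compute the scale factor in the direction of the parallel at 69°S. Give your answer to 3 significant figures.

1.71

With standard parallel φ₀ = 52.1°, the equirectangular projection gives x = Rλ cos φ₀, y = Rφ, so h = 1 and k = cos 52.1° / cos φ.
k = cos 52.1° / cos 69° = 0.6143/0.3584 = 1.714.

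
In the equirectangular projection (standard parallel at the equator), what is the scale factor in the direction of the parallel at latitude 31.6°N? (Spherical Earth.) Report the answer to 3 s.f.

For the equirectangular projection with φ₀ = 0 (plate carrée), h = 1 along meridians and k = sec φ along parallels.
k = 1/cos 31.6° = 1/0.8517 = 1.174.

1.17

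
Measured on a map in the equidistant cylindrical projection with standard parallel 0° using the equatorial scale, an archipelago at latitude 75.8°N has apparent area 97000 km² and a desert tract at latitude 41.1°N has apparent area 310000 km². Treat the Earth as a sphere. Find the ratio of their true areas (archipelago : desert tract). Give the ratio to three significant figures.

Plate carrée has h = 1 and k = sec φ, giving areal scale sec φ; true area = (apparent area) · cos φ.
True area of archipelago: 97000 × cos(75.8°) = 97000 × 0.2453 = 23790 km².
True area of desert tract: 310000 × cos(41.1°) = 310000 × 0.7536 = 233600 km².
Ratio = 23790 / 233600 ≈ 0.102.

0.102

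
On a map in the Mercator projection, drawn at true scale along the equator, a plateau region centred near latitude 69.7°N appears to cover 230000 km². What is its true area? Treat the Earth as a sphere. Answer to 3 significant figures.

27700 km²

Mercator is conformal, so the point scale is isotropic: h = k = sec φ = 1/cos φ.
Areal scale = k² = sec²φ = 1/cos²(69.7°) = 1/0.3469² = 8.308.
True area = apparent / (areal scale) = 230000 / 8.308 ≈ 27700 km².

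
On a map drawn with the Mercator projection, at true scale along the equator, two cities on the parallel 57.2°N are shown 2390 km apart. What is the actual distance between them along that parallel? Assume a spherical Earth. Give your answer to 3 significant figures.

1290 km

The Mercator projection is conformal; its linear scale factor is the same in every direction and equals sec φ = 1/cos φ.
Along the parallel at 57.2°, map distances are exaggerated by k = sec 57.2° = 1.846.
True distance = 2390 / 1.846 = 2390 × cos 57.2° ≈ 1290 km.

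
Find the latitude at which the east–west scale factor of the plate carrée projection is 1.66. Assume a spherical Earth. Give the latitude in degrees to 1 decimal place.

Plate carrée: h = 1, k = sec φ along parallels.
sec φ = 1.66  ⇒  cos φ = 0.6024  ⇒  φ ≈ 53.0°.

53.0°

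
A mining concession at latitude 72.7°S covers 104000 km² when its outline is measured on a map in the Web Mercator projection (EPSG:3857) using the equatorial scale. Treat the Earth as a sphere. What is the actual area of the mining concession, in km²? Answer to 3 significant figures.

9200 km²

Mercator is conformal, so the point scale is isotropic: h = k = sec φ = 1/cos φ.
Areal scale = k² = sec²φ = 1/cos²(72.7°) = 1/0.2974² = 11.31.
True area = apparent / (areal scale) = 104000 / 11.31 ≈ 9200 km².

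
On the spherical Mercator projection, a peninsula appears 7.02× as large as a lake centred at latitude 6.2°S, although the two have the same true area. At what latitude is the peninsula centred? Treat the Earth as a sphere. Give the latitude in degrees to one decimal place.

For equal true areas on Mercator, apparent areas scale as sec²φ, so the ratio is cos²φ₂ / cos²φ₁.
cos²φ₂ / cos²φ₁ = 7.02  ⇒  cos φ₁ = cos 6.2° / √7.02 = 0.9942/2.650 = 0.3752.
φ₁ = arccos(0.3752) ≈ 68.0°.

68.0°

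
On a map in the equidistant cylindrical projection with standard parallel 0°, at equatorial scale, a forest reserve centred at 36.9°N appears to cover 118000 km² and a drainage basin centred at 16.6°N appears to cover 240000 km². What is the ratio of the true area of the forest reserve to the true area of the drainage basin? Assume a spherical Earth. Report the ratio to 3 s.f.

On the plate carrée, areal scale = h·k = 1 × sec φ, so true area = apparent × cos φ.
True area of forest reserve: 118000 × cos(36.9°) = 118000 × 0.7997 = 94360 km².
True area of drainage basin: 240000 × cos(16.6°) = 240000 × 0.9583 = 230000 km².
Ratio = 94360 / 230000 ≈ 0.410.

0.410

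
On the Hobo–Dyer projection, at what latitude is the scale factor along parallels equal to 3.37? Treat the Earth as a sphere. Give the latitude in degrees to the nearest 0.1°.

Hobo–Dyer is a cylindrical equal-area projection with standard parallels at ±37.5°. A cylindrical equal-area projection with standard parallel φ₀ has meridian scale h = cos φ / cos φ₀ and parallel scale k = cos φ₀ / cos φ (so areas are preserved, h·k = 1).
k = cos φ₀ / cos φ = 3.37  ⇒  cos φ = cos 37.5° / 3.37 = 0.2354.
φ = arccos(0.2354) ≈ 76.4°.

76.4°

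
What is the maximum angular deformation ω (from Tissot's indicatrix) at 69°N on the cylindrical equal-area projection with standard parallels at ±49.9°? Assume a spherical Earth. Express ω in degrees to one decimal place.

For cylindrical equal-area with standard parallel φ₀, h = cos φ / cos φ₀ and k = cos φ₀ / cos φ, so h·k = 1.
At 69°: h = 0.5564, k = 1.797; principal scales a = 1.797, b = 0.5564.
sin(ω/2) = (a − b)/(a + b) = 1.241/2.354 = 0.5273, so ω = 2 arcsin(0.5273) ≈ 63.6°.

63.6°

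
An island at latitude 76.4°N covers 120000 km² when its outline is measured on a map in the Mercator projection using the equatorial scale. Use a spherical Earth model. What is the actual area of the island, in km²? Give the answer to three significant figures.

6640 km²

The Mercator projection is conformal; its linear scale factor is the same in every direction and equals sec φ = 1/cos φ.
Areal scale = k² = sec²φ = 1/cos²(76.4°) = 1/0.2351² = 18.09.
True area = apparent / (areal scale) = 120000 / 18.09 ≈ 6640 km².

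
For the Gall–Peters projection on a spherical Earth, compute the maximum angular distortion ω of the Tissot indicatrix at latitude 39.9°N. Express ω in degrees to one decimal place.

The Gall–Peters projection is cylindrical equal-area with φ₀ = 45°. A cylindrical equal-area projection with standard parallel φ₀ has meridian scale h = cos φ / cos φ₀ and parallel scale k = cos φ₀ / cos φ (so areas are preserved, h·k = 1).
At 39.9°: h = 1.085, k = 0.9217; principal scales a = 1.085, b = 0.9217.
sin(ω/2) = (a − b)/(a + b) = 0.1632/2.007 = 0.08134, so ω = 2 arcsin(0.08134) ≈ 9.3°.

9.3°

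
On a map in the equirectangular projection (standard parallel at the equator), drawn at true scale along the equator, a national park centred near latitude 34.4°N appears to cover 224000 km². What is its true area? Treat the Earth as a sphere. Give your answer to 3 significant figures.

For the equirectangular projection with φ₀ = 0 (plate carrée), h = 1 along meridians and k = sec φ along parallels.
Areal scale = h·k = 1 × sec φ; at 34.4°, h = 1.000, k = 1.212, so h·k = 1.212.
True area = apparent / (areal scale) = 224000 / 1.212 ≈ 185000 km².

185000 km²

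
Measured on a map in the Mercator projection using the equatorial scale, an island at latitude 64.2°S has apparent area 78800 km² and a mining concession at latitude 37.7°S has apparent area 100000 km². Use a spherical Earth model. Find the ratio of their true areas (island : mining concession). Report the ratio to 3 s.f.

0.238

Mercator's areal exaggeration is sec²φ; hence true area = (apparent area) · cos²φ.
True area of island: 78800 × cos²(64.2°) = 78800 × 0.1894 = 14930 km².
True area of mining concession: 100000 × cos²(37.7°) = 100000 × 0.6260 = 62600 km².
Ratio = 14930 / 62600 ≈ 0.238.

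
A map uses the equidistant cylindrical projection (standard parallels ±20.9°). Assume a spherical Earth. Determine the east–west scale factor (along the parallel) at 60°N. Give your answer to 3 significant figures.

1.87

In the equirectangular projection with standard parallel φ₀ = 20.9° (x = Rλ cos φ₀, y = Rφ), meridians are true-scale (h = 1) and the parallel scale is k = cos φ₀ / cos φ.
k = cos 20.9° / cos 60° = 0.9342/0.5000 = 1.868.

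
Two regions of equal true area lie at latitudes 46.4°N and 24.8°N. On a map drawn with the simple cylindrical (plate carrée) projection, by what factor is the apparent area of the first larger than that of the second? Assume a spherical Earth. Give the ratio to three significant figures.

Plate carrée maps x = Rλ, y = Rφ. The meridian scale is h = 1 and the parallel scale is k = 1/cos φ = sec φ.
Areal scale at 46.4°: h·k = 1.000 × 1.450 = 1.450.
Areal scale at 24.8°: h·k = 1.000 × 1.102 = 1.102.
Ratio = 1.450/1.102 ≈ 1.32.

1.32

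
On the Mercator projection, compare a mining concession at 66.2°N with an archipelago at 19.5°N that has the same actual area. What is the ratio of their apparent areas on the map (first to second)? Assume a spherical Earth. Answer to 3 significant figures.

On Mercator, area is exaggerated by sec²φ = 1/cos²φ.
At 66.2°: sec²(66.2°) = 1/0.4035² = 6.141.
At 19.5°: sec²(19.5°) = 1/0.9426² = 1.125.
Ratio = 6.141/1.125 = cos²(19.5°)/cos²(66.2°) ≈ 5.46.

5.46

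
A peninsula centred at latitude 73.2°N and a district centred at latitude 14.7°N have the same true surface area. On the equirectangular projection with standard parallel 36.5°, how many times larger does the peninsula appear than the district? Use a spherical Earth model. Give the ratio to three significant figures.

In the equirectangular projection with standard parallel φ₀ = 36.5° (x = Rλ cos φ₀, y = Rφ), meridians are true-scale (h = 1) and the parallel scale is k = cos φ₀ / cos φ.
Areal scale at 73.2°: h·k = 1.000 × 2.781 = 2.781.
Areal scale at 14.7°: h·k = 1.000 × 0.8311 = 0.8311.
Ratio = 2.781/0.8311 ≈ 3.35.

3.35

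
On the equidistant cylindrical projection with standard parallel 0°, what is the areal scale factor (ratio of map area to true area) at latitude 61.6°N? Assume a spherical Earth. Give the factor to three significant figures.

2.10

For the equirectangular projection with φ₀ = 0 (plate carrée), h = 1 along meridians and k = sec φ along parallels.
Areal scale = h·k = 1 × sec φ; at 61.6°, h = 1.000, k = 2.103, so h·k = 2.103.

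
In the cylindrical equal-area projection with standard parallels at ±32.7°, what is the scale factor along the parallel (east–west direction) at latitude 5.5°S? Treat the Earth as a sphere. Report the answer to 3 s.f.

A cylindrical equal-area projection with standard parallel φ₀ has meridian scale h = cos φ / cos φ₀ and parallel scale k = cos φ₀ / cos φ (so areas are preserved, h·k = 1).
k = cos 32.7° / cos 5.5° = 0.8415/0.9954 = 0.8454.

0.845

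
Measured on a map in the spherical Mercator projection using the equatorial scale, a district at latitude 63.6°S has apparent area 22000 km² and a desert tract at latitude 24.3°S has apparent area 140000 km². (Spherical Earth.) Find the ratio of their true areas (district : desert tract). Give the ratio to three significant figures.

Since Mercator area scale is 1/cos²φ, the true area equals the apparent area multiplied by cos²φ.
True area of district: 22000 × cos²(63.6°) = 22000 × 0.1977 = 4349 km².
True area of desert tract: 140000 × cos²(24.3°) = 140000 × 0.8307 = 116300 km².
Ratio = 4349 / 116300 ≈ 0.0374.

0.0374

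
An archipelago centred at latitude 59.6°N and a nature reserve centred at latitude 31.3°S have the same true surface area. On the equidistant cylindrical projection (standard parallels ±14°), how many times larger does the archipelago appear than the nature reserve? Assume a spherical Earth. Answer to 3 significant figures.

In the equirectangular projection with standard parallel φ₀ = 14° (x = Rλ cos φ₀, y = Rφ), meridians are true-scale (h = 1) and the parallel scale is k = cos φ₀ / cos φ.
Areal scale at 59.6°: h·k = 1.000 × 1.917 = 1.917.
Areal scale at 31.3°: h·k = 1.000 × 1.136 = 1.136.
Ratio = 1.917/1.136 ≈ 1.69.

1.69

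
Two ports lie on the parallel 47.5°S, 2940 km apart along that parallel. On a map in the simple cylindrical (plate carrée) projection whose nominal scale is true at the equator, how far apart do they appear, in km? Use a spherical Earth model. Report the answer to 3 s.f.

4350 km

Plate carrée maps x = Rλ, y = Rφ. The meridian scale is h = 1 and the parallel scale is k = 1/cos φ = sec φ.
Along the parallel, k = sec 47.5° = 1/0.6756 = 1.480.
Map distance = 2940 × 1.480 ≈ 4350 km.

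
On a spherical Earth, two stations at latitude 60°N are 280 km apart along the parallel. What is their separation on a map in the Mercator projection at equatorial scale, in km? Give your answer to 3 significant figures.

For Mercator, h = k = sec φ (a conformal cylindrical projection has a single point scale, 1/cos φ).
Along the parallel, k = sec 60° = 1/0.5000 = 2.000.
Map distance = 280 × 2.000 ≈ 560 km.

560 km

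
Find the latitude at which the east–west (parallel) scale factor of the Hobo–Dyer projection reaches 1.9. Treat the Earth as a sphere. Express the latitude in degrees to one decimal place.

65.3°

Hobo–Dyer is a cylindrical equal-area projection with standard parallels at ±37.5°. A cylindrical equal-area projection with standard parallel φ₀ has meridian scale h = cos φ / cos φ₀ and parallel scale k = cos φ₀ / cos φ (so areas are preserved, h·k = 1).
k = cos φ₀ / cos φ = 1.9  ⇒  cos φ = cos 37.5° / 1.9 = 0.4176.
φ = arccos(0.4176) ≈ 65.3°.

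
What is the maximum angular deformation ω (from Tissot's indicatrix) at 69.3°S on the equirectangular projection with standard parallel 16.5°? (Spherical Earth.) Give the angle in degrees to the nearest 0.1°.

With standard parallel φ₀ = 16.5°, the equirectangular projection gives x = Rλ cos φ₀, y = Rφ, so h = 1 and k = cos 16.5° / cos φ.
At 69.3°: h = 1.000, k = 2.713; principal scales a = 2.713, b = 1.000.
sin(ω/2) = (a − b)/(a + b) = 1.713/3.713 = 0.4613, so ω = 2 arcsin(0.4613) ≈ 54.9°.

54.9°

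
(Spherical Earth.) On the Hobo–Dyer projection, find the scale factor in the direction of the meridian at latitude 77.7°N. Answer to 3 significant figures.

0.269

The Hobo–Dyer projection is cylindrical equal-area with φ₀ = 37.5°. Cylindrical equal-area (φ₀ = 37.5°): h = cos φ / cos 37.5° along meridians, k = cos 37.5° / cos φ along parallels; h·k = 1.
h = cos 77.7° / cos 37.5° = 0.2130/0.7934 = 0.2685.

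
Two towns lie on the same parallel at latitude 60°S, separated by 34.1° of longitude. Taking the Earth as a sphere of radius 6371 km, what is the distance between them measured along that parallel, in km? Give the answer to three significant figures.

Arc length along a parallel = R cos φ · Δλ (with Δλ in radians).
= 6371 × cos 60° × (34.1° × π/180) = 6371 × 0.5000 × 0.5952 ≈ 1900 km.

1900 km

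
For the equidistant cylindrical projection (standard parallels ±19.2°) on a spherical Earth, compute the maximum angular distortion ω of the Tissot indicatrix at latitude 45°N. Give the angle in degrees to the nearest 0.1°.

16.5°

The equidistant cylindrical projection with φ₀ = 19.2° has h = 1 (meridians true) and k = cos φ₀ / cos φ along parallels.
At 45°: h = 1.000, k = 1.336; principal scales a = 1.336, b = 1.000.
sin(ω/2) = (a − b)/(a + b) = 0.3355/2.336 = 0.1437, so ω = 2 arcsin(0.1437) ≈ 16.5°.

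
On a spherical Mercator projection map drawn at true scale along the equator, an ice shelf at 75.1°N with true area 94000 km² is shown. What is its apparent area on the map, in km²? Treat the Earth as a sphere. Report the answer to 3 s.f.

The Mercator projection is conformal; its linear scale factor is the same in every direction and equals sec φ = 1/cos φ.
Areal scale = k² = sec²φ = 1/cos²(75.1°) = 1/0.2571² = 15.12.
Apparent area = 94000 × 15.12 ≈ 1420000 km².

1420000 km²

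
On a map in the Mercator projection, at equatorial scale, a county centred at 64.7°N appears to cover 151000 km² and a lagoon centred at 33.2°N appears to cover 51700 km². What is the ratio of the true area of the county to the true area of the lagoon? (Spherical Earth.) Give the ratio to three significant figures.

0.762

Since Mercator area scale is 1/cos²φ, the true area equals the apparent area multiplied by cos²φ.
True area of county: 151000 × cos²(64.7°) = 151000 × 0.1826 = 27580 km².
True area of lagoon: 51700 × cos²(33.2°) = 51700 × 0.7002 = 36200 km².
Ratio = 27580 / 36200 ≈ 0.762.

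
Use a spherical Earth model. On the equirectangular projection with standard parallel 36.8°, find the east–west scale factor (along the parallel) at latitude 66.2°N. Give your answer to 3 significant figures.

1.98

In the equirectangular projection with standard parallel φ₀ = 36.8° (x = Rλ cos φ₀, y = Rφ), meridians are true-scale (h = 1) and the parallel scale is k = cos φ₀ / cos φ.
k = cos 36.8° / cos 66.2° = 0.8007/0.4035 = 1.984.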